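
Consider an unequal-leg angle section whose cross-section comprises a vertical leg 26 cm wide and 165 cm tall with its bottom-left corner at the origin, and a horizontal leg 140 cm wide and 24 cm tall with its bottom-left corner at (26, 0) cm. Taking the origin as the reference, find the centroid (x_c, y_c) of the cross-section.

x_c = 49.45 cm, y_c = 51.54 cm

vertical leg: A = 26 × 165 = 4290.00, centroid at (13.00, 82.50).
horizontal leg: A = 140 × 24 = 3360.00, centroid at (96.00, 12.00).
ΣA = 7650.00 cm², ΣAx_c = 378330.00 cm³, ΣAy_c = 394245.00 cm³.
x_c = 378330.00/7650.00 = 49.45 cm; y_c = 394245.00/7650.00 = 51.54 cm.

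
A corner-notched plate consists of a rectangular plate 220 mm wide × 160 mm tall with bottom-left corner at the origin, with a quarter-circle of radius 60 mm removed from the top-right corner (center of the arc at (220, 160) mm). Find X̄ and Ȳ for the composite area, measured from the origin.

plate: A = 220 × 160 = 35200.00, centroid at (110.00, 80.00).
removed quarter-circle: A = −¼π·60² = -2827.43, centroid at (194.54, 134.54).
ΣA = 32372.57 mm²
ΣAX̄ = (35200.00)(110.00) + (-2827.43)(194.54) = 3321964.65 mm³
ΣAȲ = (35200.00)(80.00) + (-2827.43)(134.54) = 2435610.66 mm³
X̄ = 3321964.65 / 32372.57 = 102.62 mm
Ȳ = 2435610.66 / 32372.57 = 75.24 mm

X̄ = 102.62 mm, Ȳ = 75.24 mm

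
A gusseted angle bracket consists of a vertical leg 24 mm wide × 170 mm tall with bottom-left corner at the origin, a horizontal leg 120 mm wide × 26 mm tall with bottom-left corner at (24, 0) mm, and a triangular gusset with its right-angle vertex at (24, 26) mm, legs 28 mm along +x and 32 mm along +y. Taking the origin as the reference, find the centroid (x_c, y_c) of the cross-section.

vertical leg: A = 24 × 170 = 4080.00, centroid at (12.00, 85.00).
horizontal leg: A = 120 × 26 = 3120.00, centroid at (84.00, 13.00).
gusset: A = ½·28·32 = 448.00, centroid at (33.33, 36.67).
ΣA = 7648.00 mm², ΣAx_c = 325973.33 mm³, ΣAy_c = 403786.67 mm³.
x_c = 325973.33/7648.00 = 42.62 mm; y_c = 403786.67/7648.00 = 52.80 mm.

x_c = 42.62 mm, y_c = 52.80 mm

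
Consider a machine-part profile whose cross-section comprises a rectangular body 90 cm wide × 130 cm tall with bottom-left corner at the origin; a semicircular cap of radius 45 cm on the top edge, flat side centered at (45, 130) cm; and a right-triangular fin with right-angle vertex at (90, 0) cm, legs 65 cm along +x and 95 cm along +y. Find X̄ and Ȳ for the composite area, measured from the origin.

rectangular body: A = 90 × 130 = 11700.00, centroid at (45.00, 65.00).
semicircular top: A = ½π·45² = 3180.86, centroid at (45.00, 149.10).
triangular fin: A = ½·65·95 = 3087.50, centroid at (111.67, 31.67).
ΣA = 17968.36 cm²
ΣAX̄ = (11700.00)(45.00) + (3180.86)(45.00) + (3087.50)(111.67) = 1014409.65 cm³
ΣAȲ = (11700.00)(65.00) + (3180.86)(149.10) + (3087.50)(31.67) = 1332532.97 cm³
X̄ = 1014409.65 / 17968.36 = 56.46 cm
Ȳ = 1332532.97 / 17968.36 = 74.16 cm

X̄ = 56.46 cm, Ȳ = 74.16 cm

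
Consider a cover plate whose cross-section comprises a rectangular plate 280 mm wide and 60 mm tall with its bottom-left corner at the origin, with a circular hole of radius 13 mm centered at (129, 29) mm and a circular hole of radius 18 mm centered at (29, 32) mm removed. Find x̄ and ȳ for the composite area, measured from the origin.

plate: A = 280 × 60 = 16800.00, centroid at (140.00, 30.00).
hole 1: A = −π·13² = -530.93, centroid at (129.00, 29.00).
hole 2: A = −π·18² = -1017.88, centroid at (29.00, 32.00).
ΣA = 15251.19 mm²
ΣAx̄ = (16800.00)(140.00) + (-530.93)(129.00) + (-1017.88)(29.00) = 2253991.73 mm³
ΣAȳ = (16800.00)(30.00) + (-530.93)(29.00) + (-1017.88)(32.00) = 456031.02 mm³
x̄ = 2253991.73 / 15251.19 = 147.79 mm
ȳ = 456031.02 / 15251.19 = 29.90 mm

x̄ = 147.79 mm, ȳ = 29.90 mm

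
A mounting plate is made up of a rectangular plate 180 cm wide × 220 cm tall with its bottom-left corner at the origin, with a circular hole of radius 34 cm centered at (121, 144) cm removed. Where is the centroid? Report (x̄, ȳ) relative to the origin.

x̄ = 86.87 cm, ȳ = 106.57 cm

plate: A = 180 × 220 = 39600.00, centroid at (90.00, 110.00).
hole: A = −π·34² = -3631.68, centroid at (121.00, 144.00).
ΣA = 35968.32 cm², ΣAx̄ = 3124566.59 cm³, ΣAȳ = 3833037.92 cm³.
x̄ = 3124566.59/35968.32 = 86.87 cm; ȳ = 3833037.92/35968.32 = 106.57 cm.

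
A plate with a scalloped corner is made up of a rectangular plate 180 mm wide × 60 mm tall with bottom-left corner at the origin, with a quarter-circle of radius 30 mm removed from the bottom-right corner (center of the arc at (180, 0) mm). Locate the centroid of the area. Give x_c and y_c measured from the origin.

plate: A = 180 × 60 = 10800.00, centroid at (90.00, 30.00).
removed quarter-circle: A = −¼π·30² = -706.86, centroid at (167.27, 12.73).
ΣA = 10093.14 mm², ΣAx_c = 853765.50 mm³, ΣAy_c = 315000.00 mm³.
x_c = 853765.50/10093.14 = 84.59 mm; y_c = 315000.00/10093.14 = 31.21 mm.

x_c = 84.59 mm, y_c = 31.21 mm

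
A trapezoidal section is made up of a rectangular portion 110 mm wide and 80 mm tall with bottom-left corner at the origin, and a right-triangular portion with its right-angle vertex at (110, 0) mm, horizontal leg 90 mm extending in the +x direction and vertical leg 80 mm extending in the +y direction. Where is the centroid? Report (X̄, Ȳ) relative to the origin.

X̄ = 79.68 mm, Ȳ = 36.13 mm

Part | A | x̄ᵢ | ȳᵢ | A·x̄ᵢ | A·ȳᵢ
rectangular portion | 8800.00 | 55.00 | 40.00 | 484000.00 | 352000.00
triangular portion | 3600.00 | 140.00 | 26.67 | 504000.00 | 96000.00
Σ | 12400.00 |  |  | 988000.00 | 448000.00
X̄ = 988000.00 / 12400.00 = 79.68 mm
Ȳ = 448000.00 / 12400.00 = 36.13 mm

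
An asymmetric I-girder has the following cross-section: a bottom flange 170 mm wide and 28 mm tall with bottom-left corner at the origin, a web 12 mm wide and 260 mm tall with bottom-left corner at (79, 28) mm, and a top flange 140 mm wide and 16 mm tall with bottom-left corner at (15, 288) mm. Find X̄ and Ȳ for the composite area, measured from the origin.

bottom flange: A = 170 × 28 = 4760.00, centroid at (85.00, 14.00).
web: A = 12 × 260 = 3120.00, centroid at (85.00, 158.00).
top flange: A = 140 × 16 = 2240.00, centroid at (85.00, 296.00).
ΣA = 10120.00 mm², ΣAX̄ = 860200.00 mm³, ΣAȲ = 1222640.00 mm³.
X̄ = 860200.00/10120.00 = 85.00 mm; Ȳ = 1222640.00/10120.00 = 120.81 mm.

X̄ = 85.00 mm, Ȳ = 120.81 mm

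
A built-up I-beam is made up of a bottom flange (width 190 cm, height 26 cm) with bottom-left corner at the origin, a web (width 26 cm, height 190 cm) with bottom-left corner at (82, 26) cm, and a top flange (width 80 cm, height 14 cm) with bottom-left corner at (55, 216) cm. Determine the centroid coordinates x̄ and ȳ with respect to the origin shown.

x̄ = 95.00 cm, ȳ = 82.88 cm

bottom flange: A = 190 × 26 = 4940.00, centroid at (95.00, 13.00).
web: A = 26 × 190 = 4940.00, centroid at (95.00, 121.00).
top flange: A = 80 × 14 = 1120.00, centroid at (95.00, 223.00).
ΣA = 11000.00 cm²
ΣAx̄ = (4940.00)(95.00) + (4940.00)(95.00) + (1120.00)(95.00) = 1045000.00 cm³
ΣAȳ = (4940.00)(13.00) + (4940.00)(121.00) + (1120.00)(223.00) = 911720.00 cm³
x̄ = 1045000.00 / 11000.00 = 95.00 cm
ȳ = 911720.00 / 11000.00 = 82.88 cm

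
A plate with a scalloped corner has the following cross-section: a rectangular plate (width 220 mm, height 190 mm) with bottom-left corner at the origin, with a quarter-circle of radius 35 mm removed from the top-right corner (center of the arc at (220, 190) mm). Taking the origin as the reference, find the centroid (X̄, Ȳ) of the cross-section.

X̄ = 107.76 mm, Ȳ = 93.11 mm

plate: A = 220 × 190 = 41800.00, centroid at (110.00, 95.00).
removed quarter-circle: A = −¼π·35² = -962.11, centroid at (205.15, 175.15).
ΣA = 40837.89 mm², ΣAX̄ = 4400626.86 mm³, ΣAȲ = 3802490.24 mm³.
X̄ = 4400626.86/40837.89 = 107.76 mm; Ȳ = 3802490.24/40837.89 = 93.11 mm.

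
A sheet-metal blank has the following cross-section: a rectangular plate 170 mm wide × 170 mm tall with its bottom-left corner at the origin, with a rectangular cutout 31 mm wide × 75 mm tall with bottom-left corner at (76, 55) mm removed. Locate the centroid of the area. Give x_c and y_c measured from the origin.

Part | A | x̄ᵢ | ȳᵢ | A·x̄ᵢ | A·ȳᵢ
plate | 28900.00 | 85.00 | 85.00 | 2456500.00 | 2456500.00
hole | -2325.00 | 91.50 | 92.50 | -212737.50 | -215062.50
Σ | 26575.00 |  |  | 2243762.50 | 2241437.50
x_c = 2243762.50 / 26575.00 = 84.43 mm
y_c = 2241437.50 / 26575.00 = 84.34 mm

x_c = 84.43 mm, y_c = 84.34 mm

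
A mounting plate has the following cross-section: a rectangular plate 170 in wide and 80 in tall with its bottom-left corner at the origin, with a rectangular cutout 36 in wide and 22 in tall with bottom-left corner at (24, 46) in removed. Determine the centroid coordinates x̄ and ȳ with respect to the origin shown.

x̄ = 87.66 in, ȳ = 38.95 in

plate: A = 170 × 80 = 13600.00, centroid at (85.00, 40.00).
hole: A = −(36 × 22) = -792.00, centroid at (42.00, 57.00).
ΣA = 12808.00 in²
ΣAx̄ = (13600.00)(85.00) + (-792.00)(42.00) = 1122736.00 in³
ΣAȳ = (13600.00)(40.00) + (-792.00)(57.00) = 498856.00 in³
x̄ = 1122736.00 / 12808.00 = 87.66 in
ȳ = 498856.00 / 12808.00 = 38.95 in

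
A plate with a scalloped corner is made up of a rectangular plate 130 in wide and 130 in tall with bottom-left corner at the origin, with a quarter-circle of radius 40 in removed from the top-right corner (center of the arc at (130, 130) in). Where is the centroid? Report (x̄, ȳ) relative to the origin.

plate: A = 130 × 130 = 16900.00, centroid at (65.00, 65.00).
removed quarter-circle: A = −¼π·40² = -1256.64, centroid at (113.02, 113.02).
ΣA = 15643.36 in², ΣAx̄ = 956470.52 in³, ΣAȳ = 956470.52 in³.
x̄ = 956470.52/15643.36 = 61.14 in; ȳ = 956470.52/15643.36 = 61.14 in.

x̄ = 61.14 in, ȳ = 61.14 in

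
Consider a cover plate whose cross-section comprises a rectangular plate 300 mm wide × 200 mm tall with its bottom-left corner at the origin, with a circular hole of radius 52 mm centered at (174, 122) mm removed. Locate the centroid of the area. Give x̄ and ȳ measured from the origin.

x̄ = 146.04 mm, ȳ = 96.37 mm

plate: A = 300 × 200 = 60000.00, centroid at (150.00, 100.00).
hole: A = −π·52² = -8494.87, centroid at (174.00, 122.00).
ΣA = 51505.13 mm²
ΣAx̄ = (60000.00)(150.00) + (-8494.87)(174.00) = 7521893.22 mm³
ΣAȳ = (60000.00)(100.00) + (-8494.87)(122.00) = 4963626.28 mm³
x̄ = 7521893.22 / 51505.13 = 146.04 mm
ȳ = 4963626.28 / 51505.13 = 96.37 mm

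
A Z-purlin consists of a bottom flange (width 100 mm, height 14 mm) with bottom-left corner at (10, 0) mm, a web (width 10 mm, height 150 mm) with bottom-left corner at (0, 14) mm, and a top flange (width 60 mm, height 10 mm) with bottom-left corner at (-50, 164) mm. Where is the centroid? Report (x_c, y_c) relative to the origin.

bottom flange: A = 100 × 14 = 1400.00, centroid at (60.00, 7.00).
web: A = 10 × 150 = 1500.00, centroid at (5.00, 89.00).
top flange: A = 60 × 10 = 600.00, centroid at (-20.00, 169.00).
ΣA = 3500.00 mm²
ΣAx_c = (1400.00)(60.00) + (1500.00)(5.00) + (600.00)(-20.00) = 79500.00 mm³
ΣAy_c = (1400.00)(7.00) + (1500.00)(89.00) + (600.00)(169.00) = 244700.00 mm³
x_c = 79500.00 / 3500.00 = 22.71 mm
y_c = 244700.00 / 3500.00 = 69.91 mm

x_c = 22.71 mm, y_c = 69.91 mm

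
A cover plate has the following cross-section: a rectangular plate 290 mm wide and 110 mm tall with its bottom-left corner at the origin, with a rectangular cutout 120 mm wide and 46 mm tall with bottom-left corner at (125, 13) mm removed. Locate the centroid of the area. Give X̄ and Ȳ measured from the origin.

X̄ = 136.63 mm, Ȳ = 58.98 mm

plate: A = 290 × 110 = 31900.00, centroid at (145.00, 55.00).
hole: A = −(120 × 46) = -5520.00, centroid at (185.00, 36.00).
ΣA = 26380.00 mm², ΣAX̄ = 3604300.00 mm³, ΣAȲ = 1555780.00 mm³.
X̄ = 3604300.00/26380.00 = 136.63 mm; Ȳ = 1555780.00/26380.00 = 58.98 mm.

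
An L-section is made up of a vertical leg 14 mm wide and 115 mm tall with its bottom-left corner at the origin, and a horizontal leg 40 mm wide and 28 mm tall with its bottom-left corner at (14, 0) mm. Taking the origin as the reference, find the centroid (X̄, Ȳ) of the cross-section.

vertical leg: A = 14 × 115 = 1610.00, centroid at (7.00, 57.50).
horizontal leg: A = 40 × 28 = 1120.00, centroid at (34.00, 14.00).
ΣA = 2730.00 mm²
ΣAX̄ = (1610.00)(7.00) + (1120.00)(34.00) = 49350.00 mm³
ΣAȲ = (1610.00)(57.50) + (1120.00)(14.00) = 108255.00 mm³
X̄ = 49350.00 / 2730.00 = 18.08 mm
Ȳ = 108255.00 / 2730.00 = 39.65 mm

X̄ = 18.08 mm, Ȳ = 39.65 mm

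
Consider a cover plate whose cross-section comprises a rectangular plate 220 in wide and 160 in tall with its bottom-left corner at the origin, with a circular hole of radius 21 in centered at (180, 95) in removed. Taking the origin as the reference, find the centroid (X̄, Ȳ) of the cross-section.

X̄ = 107.13 in, Ȳ = 79.39 in

Part | A | x̄ᵢ | ȳᵢ | A·x̄ᵢ | A·ȳᵢ
plate | 35200.00 | 110.00 | 80.00 | 3872000.00 | 2816000.00
hole | -1385.44 | 180.00 | 95.00 | -249379.62 | -131617.02
Σ | 33814.56 |  |  | 3622620.38 | 2684382.98
X̄ = 3622620.38 / 33814.56 = 107.13 in
Ȳ = 2684382.98 / 33814.56 = 79.39 in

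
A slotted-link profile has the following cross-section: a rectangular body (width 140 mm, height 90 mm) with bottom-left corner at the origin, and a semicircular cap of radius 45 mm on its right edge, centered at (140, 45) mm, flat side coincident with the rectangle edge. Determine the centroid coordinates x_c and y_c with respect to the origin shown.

x_c = 87.96 mm, y_c = 45.00 mm

rectangular body: A = 140 × 90 = 12600.00, centroid at (70.00, 45.00).
semicircular end: A = ½π·45² = 3180.86, centroid at (159.10, 45.00).
ΣA = 15780.86 mm², ΣAx_c = 1388070.76 mm³, ΣAy_c = 710138.82 mm³.
x_c = 1388070.76/15780.86 = 87.96 mm; y_c = 710138.82/15780.86 = 45.00 mm.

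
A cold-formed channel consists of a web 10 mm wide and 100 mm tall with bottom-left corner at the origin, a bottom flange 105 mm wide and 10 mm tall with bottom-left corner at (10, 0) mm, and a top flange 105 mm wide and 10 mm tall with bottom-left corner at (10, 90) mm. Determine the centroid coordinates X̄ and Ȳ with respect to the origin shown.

X̄ = 43.95 mm, Ȳ = 50.00 mm

web: A = 10 × 100 = 1000.00, centroid at (5.00, 50.00).
bottom flange: A = 105 × 10 = 1050.00, centroid at (62.50, 5.00).
top flange: A = 105 × 10 = 1050.00, centroid at (62.50, 95.00).
ΣA = 3100.00 mm²
ΣAX̄ = (1000.00)(5.00) + (1050.00)(62.50) + (1050.00)(62.50) = 136250.00 mm³
ΣAȲ = (1000.00)(50.00) + (1050.00)(5.00) + (1050.00)(95.00) = 155000.00 mm³
X̄ = 136250.00 / 3100.00 = 43.95 mm
Ȳ = 155000.00 / 3100.00 = 50.00 mm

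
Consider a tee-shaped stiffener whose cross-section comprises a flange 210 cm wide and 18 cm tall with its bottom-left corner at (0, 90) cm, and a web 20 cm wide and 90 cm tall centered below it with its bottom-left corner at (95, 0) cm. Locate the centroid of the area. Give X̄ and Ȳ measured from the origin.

web: A = 20 × 90 = 1800.00, centroid at (105.00, 45.00).
flange: A = 210 × 18 = 3780.00, centroid at (105.00, 99.00).
ΣA = 5580.00 cm², ΣAX̄ = 585900.00 cm³, ΣAȲ = 455220.00 cm³.
X̄ = 585900.00/5580.00 = 105.00 cm; Ȳ = 455220.00/5580.00 = 81.58 cm.

X̄ = 105.00 cm, Ȳ = 81.58 cm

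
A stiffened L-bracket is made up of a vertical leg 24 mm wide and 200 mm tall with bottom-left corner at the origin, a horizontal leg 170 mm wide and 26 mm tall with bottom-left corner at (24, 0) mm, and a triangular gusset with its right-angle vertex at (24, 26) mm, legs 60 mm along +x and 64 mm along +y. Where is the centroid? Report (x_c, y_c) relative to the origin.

vertical leg: A = 24 × 200 = 4800.00, centroid at (12.00, 100.00).
horizontal leg: A = 170 × 26 = 4420.00, centroid at (109.00, 13.00).
gusset: A = ½·60·64 = 1920.00, centroid at (44.00, 47.33).
ΣA = 11140.00 mm², ΣAx_c = 623860.00 mm³, ΣAy_c = 628340.00 mm³.
x_c = 623860.00/11140.00 = 56.00 mm; y_c = 628340.00/11140.00 = 56.40 mm.

x_c = 56.00 mm, y_c = 56.40 mm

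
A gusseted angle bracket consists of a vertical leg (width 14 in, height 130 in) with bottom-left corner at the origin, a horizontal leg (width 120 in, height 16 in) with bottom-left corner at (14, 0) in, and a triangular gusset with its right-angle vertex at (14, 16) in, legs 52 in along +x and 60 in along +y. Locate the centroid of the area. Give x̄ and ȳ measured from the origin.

x̄ = 38.43 in, ȳ = 35.82 in

vertical leg: A = 14 × 130 = 1820.00, centroid at (7.00, 65.00).
horizontal leg: A = 120 × 16 = 1920.00, centroid at (74.00, 8.00).
gusset: A = ½·52·60 = 1560.00, centroid at (31.33, 36.00).
ΣA = 5300.00 in²
ΣAx̄ = (1820.00)(7.00) + (1920.00)(74.00) + (1560.00)(31.33) = 203700.00 in³
ΣAȳ = (1820.00)(65.00) + (1920.00)(8.00) + (1560.00)(36.00) = 189820.00 in³
x̄ = 203700.00 / 5300.00 = 38.43 in
ȳ = 189820.00 / 5300.00 = 35.82 in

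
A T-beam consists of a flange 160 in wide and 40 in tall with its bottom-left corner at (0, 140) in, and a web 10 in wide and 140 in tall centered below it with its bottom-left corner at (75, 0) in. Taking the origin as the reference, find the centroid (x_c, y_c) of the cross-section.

web: A = 10 × 140 = 1400.00, centroid at (80.00, 70.00).
flange: A = 160 × 40 = 6400.00, centroid at (80.00, 160.00).
ΣA = 7800.00 in², ΣAx_c = 624000.00 in³, ΣAy_c = 1122000.00 in³.
x_c = 624000.00/7800.00 = 80.00 in; y_c = 1122000.00/7800.00 = 143.85 in.

x_c = 80.00 in, y_c = 143.85 in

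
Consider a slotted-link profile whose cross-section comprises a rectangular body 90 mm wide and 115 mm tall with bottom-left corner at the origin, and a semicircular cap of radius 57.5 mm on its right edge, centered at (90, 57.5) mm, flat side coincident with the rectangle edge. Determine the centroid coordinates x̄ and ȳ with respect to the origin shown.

rectangular body: A = 90 × 115 = 10350.00, centroid at (45.00, 57.50).
semicircular end: A = ½π·57.5² = 5193.45, centroid at (114.40, 57.50).
ΣA = 15543.45 mm²
ΣAx̄ = (10350.00)(45.00) + (5193.45)(114.40) = 1059899.67 mm³
ΣAȳ = (10350.00)(57.50) + (5193.45)(57.50) = 893748.11 mm³
x̄ = 1059899.67 / 15543.45 = 68.19 mm
ȳ = 893748.11 / 15543.45 = 57.50 mm

x̄ = 68.19 mm, ȳ = 57.50 mm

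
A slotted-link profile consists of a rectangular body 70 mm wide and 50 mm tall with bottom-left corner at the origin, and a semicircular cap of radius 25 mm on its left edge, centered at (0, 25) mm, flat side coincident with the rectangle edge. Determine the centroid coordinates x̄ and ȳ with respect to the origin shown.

x̄ = 25.01 mm, ȳ = 25.00 mm

rectangular body: A = 70 × 50 = 3500.00, centroid at (35.00, 25.00).
semicircular end: A = ½π·25² = 981.75, centroid at (-10.61, 25.00).
ΣA = 4481.75 mm²
ΣAx̄ = (3500.00)(35.00) + (981.75)(-10.61) = 112083.33 mm³
ΣAȳ = (3500.00)(25.00) + (981.75)(25.00) = 112043.69 mm³
x̄ = 112083.33 / 4481.75 = 25.01 mm
ȳ = 112043.69 / 4481.75 = 25.00 mm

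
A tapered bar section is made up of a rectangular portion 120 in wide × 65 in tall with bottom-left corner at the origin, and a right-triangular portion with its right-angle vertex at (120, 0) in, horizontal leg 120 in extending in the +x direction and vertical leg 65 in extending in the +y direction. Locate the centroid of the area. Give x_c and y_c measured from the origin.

x_c = 93.33 in, y_c = 28.89 in

rectangular portion: A = 120 × 65 = 7800.00, centroid at (60.00, 32.50).
triangular portion: A = ½·120·65 = 3900.00, centroid at (160.00, 21.67).
ΣA = 11700.00 in², ΣAx_c = 1092000.00 in³, ΣAy_c = 338000.00 in³.
x_c = 1092000.00/11700.00 = 93.33 in; y_c = 338000.00/11700.00 = 28.89 in.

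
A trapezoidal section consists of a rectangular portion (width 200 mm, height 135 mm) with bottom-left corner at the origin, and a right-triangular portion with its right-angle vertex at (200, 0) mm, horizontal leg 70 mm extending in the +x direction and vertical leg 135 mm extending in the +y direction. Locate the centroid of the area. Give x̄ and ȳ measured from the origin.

Part | A | x̄ᵢ | ȳᵢ | A·x̄ᵢ | A·ȳᵢ
rectangular portion | 27000.00 | 100.00 | 67.50 | 2700000.00 | 1822500.00
triangular portion | 4725.00 | 223.33 | 45.00 | 1055250.00 | 212625.00
Σ | 31725.00 |  |  | 3755250.00 | 2035125.00
x̄ = 3755250.00 / 31725.00 = 118.37 mm
ȳ = 2035125.00 / 31725.00 = 64.15 mm

x̄ = 118.37 mm, ȳ = 64.15 mm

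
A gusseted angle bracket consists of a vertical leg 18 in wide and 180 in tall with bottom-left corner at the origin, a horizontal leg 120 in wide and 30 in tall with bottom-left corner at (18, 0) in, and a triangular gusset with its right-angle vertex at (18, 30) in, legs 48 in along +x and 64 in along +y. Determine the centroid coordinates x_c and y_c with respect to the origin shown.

vertical leg: A = 18 × 180 = 3240.00, centroid at (9.00, 90.00).
horizontal leg: A = 120 × 30 = 3600.00, centroid at (78.00, 15.00).
gusset: A = ½·48·64 = 1536.00, centroid at (34.00, 51.33).
ΣA = 8376.00 in²
ΣAx_c = (3240.00)(9.00) + (3600.00)(78.00) + (1536.00)(34.00) = 362184.00 in³
ΣAy_c = (3240.00)(90.00) + (3600.00)(15.00) + (1536.00)(51.33) = 424448.00 in³
x_c = 362184.00 / 8376.00 = 43.24 in
y_c = 424448.00 / 8376.00 = 50.67 in

x_c = 43.24 in, y_c = 50.67 in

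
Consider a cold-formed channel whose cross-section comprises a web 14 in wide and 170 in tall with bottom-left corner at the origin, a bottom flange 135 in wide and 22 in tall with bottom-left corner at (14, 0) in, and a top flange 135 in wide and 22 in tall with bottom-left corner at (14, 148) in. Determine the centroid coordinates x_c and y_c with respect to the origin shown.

x_c = 60.19 in, y_c = 85.00 in

web: A = 14 × 170 = 2380.00, centroid at (7.00, 85.00).
bottom flange: A = 135 × 22 = 2970.00, centroid at (81.50, 11.00).
top flange: A = 135 × 22 = 2970.00, centroid at (81.50, 159.00).
ΣA = 8320.00 in², ΣAx_c = 500770.00 in³, ΣAy_c = 707200.00 in³.
x_c = 500770.00/8320.00 = 60.19 in; y_c = 707200.00/8320.00 = 85.00 in.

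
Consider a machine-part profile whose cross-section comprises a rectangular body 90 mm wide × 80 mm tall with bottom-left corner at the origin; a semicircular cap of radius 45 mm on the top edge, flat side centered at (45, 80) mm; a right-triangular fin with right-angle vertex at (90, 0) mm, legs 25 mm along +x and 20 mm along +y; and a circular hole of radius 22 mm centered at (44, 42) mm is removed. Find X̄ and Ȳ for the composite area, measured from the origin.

rectangular body: A = 90 × 80 = 7200.00, centroid at (45.00, 40.00).
semicircular top: A = ½π·45² = 3180.86, centroid at (45.00, 99.10).
triangular fin: A = ½·25·20 = 250.00, centroid at (98.33, 6.67).
hole: A = −π·22² = -1520.53, centroid at (44.00, 42.00).
ΣA = 9110.33 mm²
ΣAX̄ = (7200.00)(45.00) + (3180.86)(45.00) + (250.00)(98.33) + (-1520.53)(44.00) = 424818.79 mm³
ΣAȲ = (7200.00)(40.00) + (3180.86)(99.10) + (250.00)(6.67) + (-1520.53)(42.00) = 541023.38 mm³
X̄ = 424818.79 / 9110.33 = 46.63 mm
Ȳ = 541023.38 / 9110.33 = 59.39 mm

X̄ = 46.63 mm, Ȳ = 59.39 mm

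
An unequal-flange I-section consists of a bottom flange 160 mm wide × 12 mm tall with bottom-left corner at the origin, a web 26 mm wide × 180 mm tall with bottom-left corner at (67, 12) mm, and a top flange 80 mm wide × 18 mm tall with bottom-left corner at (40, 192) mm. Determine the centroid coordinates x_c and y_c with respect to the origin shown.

bottom flange: A = 160 × 12 = 1920.00, centroid at (80.00, 6.00).
web: A = 26 × 180 = 4680.00, centroid at (80.00, 102.00).
top flange: A = 80 × 18 = 1440.00, centroid at (80.00, 201.00).
ΣA = 8040.00 mm², ΣAx_c = 643200.00 mm³, ΣAy_c = 778320.00 mm³.
x_c = 643200.00/8040.00 = 80.00 mm; y_c = 778320.00/8040.00 = 96.81 mm.

x_c = 80.00 mm, y_c = 96.81 mm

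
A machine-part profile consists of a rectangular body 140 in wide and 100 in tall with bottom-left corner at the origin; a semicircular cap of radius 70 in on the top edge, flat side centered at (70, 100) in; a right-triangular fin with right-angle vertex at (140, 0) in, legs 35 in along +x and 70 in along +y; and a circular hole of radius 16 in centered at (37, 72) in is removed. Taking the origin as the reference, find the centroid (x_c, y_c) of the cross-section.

x_c = 75.72 in, y_c = 75.46 in

rectangular body: A = 140 × 100 = 14000.00, centroid at (70.00, 50.00).
semicircular top: A = ½π·70² = 7696.90, centroid at (70.00, 129.71).
triangular fin: A = ½·35·70 = 1225.00, centroid at (151.67, 23.33).
hole: A = −π·16² = -804.25, centroid at (37.00, 72.00).
ΣA = 22117.65 in²
ΣAx_c = (14000.00)(70.00) + (7696.90)(70.00) + (1225.00)(151.67) + (-804.25)(37.00) = 1674817.64 in³
ΣAy_c = (14000.00)(50.00) + (7696.90)(129.71) + (1225.00)(23.33) + (-804.25)(72.00) = 1669034.36 in³
x_c = 1674817.64 / 22117.65 = 75.72 in
y_c = 1669034.36 / 22117.65 = 75.46 in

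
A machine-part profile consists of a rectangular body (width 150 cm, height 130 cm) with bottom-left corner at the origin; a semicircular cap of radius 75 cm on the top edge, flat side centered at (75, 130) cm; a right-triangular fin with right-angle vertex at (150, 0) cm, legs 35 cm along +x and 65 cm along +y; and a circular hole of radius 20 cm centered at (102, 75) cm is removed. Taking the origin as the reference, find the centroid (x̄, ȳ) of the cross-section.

rectangular body: A = 150 × 130 = 19500.00, centroid at (75.00, 65.00).
semicircular top: A = ½π·75² = 8835.73, centroid at (75.00, 161.83).
triangular fin: A = ½·35·65 = 1137.50, centroid at (161.67, 21.67).
hole: A = −π·20² = -1256.64, centroid at (102.00, 75.00).
ΣA = 28216.59 cm², ΣAx̄ = 2180898.55 cm³, ΣAȳ = 2627792.87 cm³.
x̄ = 2180898.55/28216.59 = 77.29 cm; ȳ = 2627792.87/28216.59 = 93.13 cm.

x̄ = 77.29 cm, ȳ = 93.13 cm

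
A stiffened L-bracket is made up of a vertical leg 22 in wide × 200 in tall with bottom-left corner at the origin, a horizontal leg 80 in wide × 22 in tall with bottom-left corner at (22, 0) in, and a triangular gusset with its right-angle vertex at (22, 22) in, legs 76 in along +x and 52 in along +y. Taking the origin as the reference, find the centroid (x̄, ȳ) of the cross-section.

Part | A | x̄ᵢ | ȳᵢ | A·x̄ᵢ | A·ȳᵢ
vertical leg | 4400.00 | 11.00 | 100.00 | 48400.00 | 440000.00
horizontal leg | 1760.00 | 62.00 | 11.00 | 109120.00 | 19360.00
gusset | 1976.00 | 47.33 | 39.33 | 93530.67 | 77722.67
Σ | 8136.00 |  |  | 251050.67 | 537082.67
x̄ = 251050.67 / 8136.00 = 30.86 in
ȳ = 537082.67 / 8136.00 = 66.01 in

x̄ = 30.86 in, ȳ = 66.01 in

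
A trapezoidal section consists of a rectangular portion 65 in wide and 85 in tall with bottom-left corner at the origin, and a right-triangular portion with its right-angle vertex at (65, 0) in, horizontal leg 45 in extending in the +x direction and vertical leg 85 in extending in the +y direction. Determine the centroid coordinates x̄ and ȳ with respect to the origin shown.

rectangular portion: A = 65 × 85 = 5525.00, centroid at (32.50, 42.50).
triangular portion: A = ½·45·85 = 1912.50, centroid at (80.00, 28.33).
ΣA = 7437.50 in², ΣAx̄ = 332562.50 in³, ΣAȳ = 289000.00 in³.
x̄ = 332562.50/7437.50 = 44.71 in; ȳ = 289000.00/7437.50 = 38.86 in.

x̄ = 44.71 in, ȳ = 38.86 in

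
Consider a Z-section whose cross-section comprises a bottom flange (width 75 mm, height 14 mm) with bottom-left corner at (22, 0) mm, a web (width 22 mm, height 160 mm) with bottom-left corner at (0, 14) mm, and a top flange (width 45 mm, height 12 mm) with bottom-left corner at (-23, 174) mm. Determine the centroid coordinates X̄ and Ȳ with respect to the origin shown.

Part | A | x̄ᵢ | ȳᵢ | A·x̄ᵢ | A·ȳᵢ
bottom flange | 1050.00 | 59.50 | 7.00 | 62475.00 | 7350.00
web | 3520.00 | 11.00 | 94.00 | 38720.00 | 330880.00
top flange | 540.00 | -0.50 | 180.00 | -270.00 | 97200.00
Σ | 5110.00 |  |  | 100925.00 | 435430.00
X̄ = 100925.00 / 5110.00 = 19.75 mm
Ȳ = 435430.00 / 5110.00 = 85.21 mm

X̄ = 19.75 mm, Ȳ = 85.21 mm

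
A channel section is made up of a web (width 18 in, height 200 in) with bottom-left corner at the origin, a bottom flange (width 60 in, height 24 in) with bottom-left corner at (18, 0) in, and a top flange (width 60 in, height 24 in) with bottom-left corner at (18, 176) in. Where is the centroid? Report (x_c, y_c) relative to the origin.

x_c = 26.33 in, y_c = 100.00 in

Part | A | x̄ᵢ | ȳᵢ | A·x̄ᵢ | A·ȳᵢ
web | 3600.00 | 9.00 | 100.00 | 32400.00 | 360000.00
bottom flange | 1440.00 | 48.00 | 12.00 | 69120.00 | 17280.00
top flange | 1440.00 | 48.00 | 188.00 | 69120.00 | 270720.00
Σ | 6480.00 |  |  | 170640.00 | 648000.00
x_c = 170640.00 / 6480.00 = 26.33 in
y_c = 648000.00 / 6480.00 = 100.00 in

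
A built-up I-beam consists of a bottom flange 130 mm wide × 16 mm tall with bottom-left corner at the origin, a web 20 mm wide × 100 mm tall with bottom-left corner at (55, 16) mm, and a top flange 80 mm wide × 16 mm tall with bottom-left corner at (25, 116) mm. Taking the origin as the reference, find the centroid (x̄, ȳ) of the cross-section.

x̄ = 65.00 mm, ȳ = 57.34 mm

bottom flange: A = 130 × 16 = 2080.00, centroid at (65.00, 8.00).
web: A = 20 × 100 = 2000.00, centroid at (65.00, 66.00).
top flange: A = 80 × 16 = 1280.00, centroid at (65.00, 124.00).
ΣA = 5360.00 mm², ΣAx̄ = 348400.00 mm³, ΣAȳ = 307360.00 mm³.
x̄ = 348400.00/5360.00 = 65.00 mm; ȳ = 307360.00/5360.00 = 57.34 mm.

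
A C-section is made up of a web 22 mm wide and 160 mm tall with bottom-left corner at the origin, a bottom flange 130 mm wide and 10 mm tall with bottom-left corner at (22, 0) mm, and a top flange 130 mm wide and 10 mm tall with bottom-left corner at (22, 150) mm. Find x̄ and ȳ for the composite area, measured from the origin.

x̄ = 43.29 mm, ȳ = 80.00 mm

web: A = 22 × 160 = 3520.00, centroid at (11.00, 80.00).
bottom flange: A = 130 × 10 = 1300.00, centroid at (87.00, 5.00).
top flange: A = 130 × 10 = 1300.00, centroid at (87.00, 155.00).
ΣA = 6120.00 mm², ΣAx̄ = 264920.00 mm³, ΣAȳ = 489600.00 mm³.
x̄ = 264920.00/6120.00 = 43.29 mm; ȳ = 489600.00/6120.00 = 80.00 mm.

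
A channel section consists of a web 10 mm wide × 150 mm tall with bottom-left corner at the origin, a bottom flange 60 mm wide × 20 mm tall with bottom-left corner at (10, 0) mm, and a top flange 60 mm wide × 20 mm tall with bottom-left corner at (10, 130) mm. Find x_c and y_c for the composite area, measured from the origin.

x_c = 26.54 mm, y_c = 75.00 mm

Part | A | x̄ᵢ | ȳᵢ | A·x̄ᵢ | A·ȳᵢ
web | 1500.00 | 5.00 | 75.00 | 7500.00 | 112500.00
bottom flange | 1200.00 | 40.00 | 10.00 | 48000.00 | 12000.00
top flange | 1200.00 | 40.00 | 140.00 | 48000.00 | 168000.00
Σ | 3900.00 |  |  | 103500.00 | 292500.00
x_c = 103500.00 / 3900.00 = 26.54 mm
y_c = 292500.00 / 3900.00 = 75.00 mm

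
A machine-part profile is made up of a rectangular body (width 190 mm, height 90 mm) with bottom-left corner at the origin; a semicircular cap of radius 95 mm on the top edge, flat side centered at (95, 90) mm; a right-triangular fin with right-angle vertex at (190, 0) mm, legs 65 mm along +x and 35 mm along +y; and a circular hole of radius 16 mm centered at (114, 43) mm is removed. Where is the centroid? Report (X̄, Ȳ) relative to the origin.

X̄ = 98.71 mm, Ȳ = 82.12 mm

rectangular body: A = 190 × 90 = 17100.00, centroid at (95.00, 45.00).
semicircular top: A = ½π·95² = 14176.44, centroid at (95.00, 130.32).
triangular fin: A = ½·65·35 = 1137.50, centroid at (211.67, 11.67).
hole: A = −π·16² = -804.25, centroid at (114.00, 43.00).
ΣA = 31609.69 mm², ΣAX̄ = 3120348.09 mm³, ΣAȲ = 2595650.83 mm³.
X̄ = 3120348.09/31609.69 = 98.71 mm; Ȳ = 2595650.83/31609.69 = 82.12 mm.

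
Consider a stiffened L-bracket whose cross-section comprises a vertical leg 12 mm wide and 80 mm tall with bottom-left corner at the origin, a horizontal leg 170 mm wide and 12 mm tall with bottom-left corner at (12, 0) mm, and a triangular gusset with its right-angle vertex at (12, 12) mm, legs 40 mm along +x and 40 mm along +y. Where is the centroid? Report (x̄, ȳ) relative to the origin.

x̄ = 58.92 mm, ȳ = 18.66 mm

vertical leg: A = 12 × 80 = 960.00, centroid at (6.00, 40.00).
horizontal leg: A = 170 × 12 = 2040.00, centroid at (97.00, 6.00).
gusset: A = ½·40·40 = 800.00, centroid at (25.33, 25.33).
ΣA = 3800.00 mm², ΣAx̄ = 223906.67 mm³, ΣAȳ = 70906.67 mm³.
x̄ = 223906.67/3800.00 = 58.92 mm; ȳ = 70906.67/3800.00 = 18.66 mm.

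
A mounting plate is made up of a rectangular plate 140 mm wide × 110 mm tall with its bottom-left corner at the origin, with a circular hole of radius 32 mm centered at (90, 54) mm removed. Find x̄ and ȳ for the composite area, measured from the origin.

x̄ = 64.72 mm, ȳ = 55.26 mm

plate: A = 140 × 110 = 15400.00, centroid at (70.00, 55.00).
hole: A = −π·32² = -3216.99, centroid at (90.00, 54.00).
ΣA = 12183.01 mm², ΣAx̄ = 788470.82 mm³, ΣAȳ = 673282.49 mm³.
x̄ = 788470.82/12183.01 = 64.72 mm; ȳ = 673282.49/12183.01 = 55.26 mm.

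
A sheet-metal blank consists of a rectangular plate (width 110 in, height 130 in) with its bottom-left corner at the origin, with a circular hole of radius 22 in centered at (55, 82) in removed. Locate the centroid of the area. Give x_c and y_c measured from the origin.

Part | A | x̄ᵢ | ȳᵢ | A·x̄ᵢ | A·ȳᵢ
plate | 14300.00 | 55.00 | 65.00 | 786500.00 | 929500.00
hole | -1520.53 | 55.00 | 82.00 | -83629.20 | -124683.53
Σ | 12779.47 |  |  | 702870.80 | 804816.47
x_c = 702870.80 / 12779.47 = 55.00 in
y_c = 804816.47 / 12779.47 = 62.98 in

x_c = 55.00 in, y_c = 62.98 in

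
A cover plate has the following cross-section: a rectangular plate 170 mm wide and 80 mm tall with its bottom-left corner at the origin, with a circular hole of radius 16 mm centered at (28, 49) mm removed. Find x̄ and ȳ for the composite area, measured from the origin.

plate: A = 170 × 80 = 13600.00, centroid at (85.00, 40.00).
hole: A = −π·16² = -804.25, centroid at (28.00, 49.00).
ΣA = 12795.75 mm²
ΣAx̄ = (13600.00)(85.00) + (-804.25)(28.00) = 1133481.06 mm³
ΣAȳ = (13600.00)(40.00) + (-804.25)(49.00) = 504591.86 mm³
x̄ = 1133481.06 / 12795.75 = 88.58 mm
ȳ = 504591.86 / 12795.75 = 39.43 mm

x̄ = 88.58 mm, ȳ = 39.43 mm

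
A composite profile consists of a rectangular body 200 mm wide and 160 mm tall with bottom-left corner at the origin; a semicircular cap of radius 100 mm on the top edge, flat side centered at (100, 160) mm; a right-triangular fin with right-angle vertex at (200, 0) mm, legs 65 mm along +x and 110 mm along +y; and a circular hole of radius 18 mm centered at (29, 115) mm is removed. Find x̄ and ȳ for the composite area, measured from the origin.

rectangular body: A = 200 × 160 = 32000.00, centroid at (100.00, 80.00).
semicircular top: A = ½π·100² = 15707.96, centroid at (100.00, 202.44).
triangular fin: A = ½·65·110 = 3575.00, centroid at (221.67, 36.67).
hole: A = −π·18² = -1017.88, centroid at (29.00, 115.00).
ΣA = 50265.09 mm²
ΣAx̄ = (32000.00)(100.00) + (15707.96)(100.00) + (3575.00)(221.67) + (-1017.88)(29.00) = 5533736.26 mm³
ΣAȳ = (32000.00)(80.00) + (15707.96)(202.44) + (3575.00)(36.67) + (-1017.88)(115.00) = 5753968.38 mm³
x̄ = 5533736.26 / 50265.09 = 110.09 mm
ȳ = 5753968.38 / 50265.09 = 114.47 mm

x̄ = 110.09 mm, ȳ = 114.47 mm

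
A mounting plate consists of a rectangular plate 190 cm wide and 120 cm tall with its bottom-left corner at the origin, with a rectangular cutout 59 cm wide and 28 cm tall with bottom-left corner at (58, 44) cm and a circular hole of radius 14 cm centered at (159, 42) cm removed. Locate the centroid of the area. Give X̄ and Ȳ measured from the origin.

plate: A = 190 × 120 = 22800.00, centroid at (95.00, 60.00).
hole 1: A = −(59 × 28) = -1652.00, centroid at (87.50, 58.00).
hole 2: A = −π·14² = -615.75, centroid at (159.00, 42.00).
ΣA = 20532.25 cm², ΣAX̄ = 1923545.41 cm³, ΣAȲ = 1246322.41 cm³.
X̄ = 1923545.41/20532.25 = 93.68 cm; Ȳ = 1246322.41/20532.25 = 60.70 cm.

X̄ = 93.68 cm, Ȳ = 60.70 cm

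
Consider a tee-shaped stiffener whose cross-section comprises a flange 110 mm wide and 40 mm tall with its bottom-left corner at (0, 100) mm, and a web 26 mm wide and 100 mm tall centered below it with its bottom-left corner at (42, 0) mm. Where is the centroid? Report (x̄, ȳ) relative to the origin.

Part | A | x̄ᵢ | ȳᵢ | A·x̄ᵢ | A·ȳᵢ
web | 2600.00 | 55.00 | 50.00 | 143000.00 | 130000.00
flange | 4400.00 | 55.00 | 120.00 | 242000.00 | 528000.00
Σ | 7000.00 |  |  | 385000.00 | 658000.00
x̄ = 385000.00 / 7000.00 = 55.00 mm
ȳ = 658000.00 / 7000.00 = 94.00 mm

x̄ = 55.00 mm, ȳ = 94.00 mm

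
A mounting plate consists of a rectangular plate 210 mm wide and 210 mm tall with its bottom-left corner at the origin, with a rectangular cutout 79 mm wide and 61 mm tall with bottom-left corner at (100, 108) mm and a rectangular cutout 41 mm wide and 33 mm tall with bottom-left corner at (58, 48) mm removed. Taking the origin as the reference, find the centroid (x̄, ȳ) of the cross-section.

plate: A = 210 × 210 = 44100.00, centroid at (105.00, 105.00).
hole 1: A = −(79 × 61) = -4819.00, centroid at (139.50, 138.50).
hole 2: A = −(41 × 33) = -1353.00, centroid at (78.50, 64.50).
ΣA = 37928.00 mm², ΣAx̄ = 3852039.00 mm³, ΣAȳ = 3875800.00 mm³.
x̄ = 3852039.00/37928.00 = 101.56 mm; ȳ = 3875800.00/37928.00 = 102.19 mm.

x̄ = 101.56 mm, ȳ = 102.19 mm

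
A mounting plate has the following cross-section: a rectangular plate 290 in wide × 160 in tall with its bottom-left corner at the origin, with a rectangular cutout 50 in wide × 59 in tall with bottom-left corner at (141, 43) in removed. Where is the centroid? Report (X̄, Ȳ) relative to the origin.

plate: A = 290 × 160 = 46400.00, centroid at (145.00, 80.00).
hole: A = −(50 × 59) = -2950.00, centroid at (166.00, 72.50).
ΣA = 43450.00 in², ΣAX̄ = 6238300.00 in³, ΣAȲ = 3498125.00 in³.
X̄ = 6238300.00/43450.00 = 143.57 in; Ȳ = 3498125.00/43450.00 = 80.51 in.

X̄ = 143.57 in, Ȳ = 80.51 in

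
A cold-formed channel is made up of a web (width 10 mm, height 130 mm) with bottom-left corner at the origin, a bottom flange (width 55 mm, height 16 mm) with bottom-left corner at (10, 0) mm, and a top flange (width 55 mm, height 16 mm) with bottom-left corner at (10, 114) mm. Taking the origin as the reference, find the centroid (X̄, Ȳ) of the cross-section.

X̄ = 23.69 mm, Ȳ = 65.00 mm

web: A = 10 × 130 = 1300.00, centroid at (5.00, 65.00).
bottom flange: A = 55 × 16 = 880.00, centroid at (37.50, 8.00).
top flange: A = 55 × 16 = 880.00, centroid at (37.50, 122.00).
ΣA = 3060.00 mm², ΣAX̄ = 72500.00 mm³, ΣAȲ = 198900.00 mm³.
X̄ = 72500.00/3060.00 = 23.69 mm; Ȳ = 198900.00/3060.00 = 65.00 mm.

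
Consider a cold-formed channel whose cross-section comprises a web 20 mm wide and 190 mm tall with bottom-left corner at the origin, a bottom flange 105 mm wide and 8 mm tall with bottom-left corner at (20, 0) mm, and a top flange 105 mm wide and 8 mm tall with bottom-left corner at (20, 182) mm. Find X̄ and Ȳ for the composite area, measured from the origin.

X̄ = 29.16 mm, Ȳ = 95.00 mm

Part | A | x̄ᵢ | ȳᵢ | A·x̄ᵢ | A·ȳᵢ
web | 3800.00 | 10.00 | 95.00 | 38000.00 | 361000.00
bottom flange | 840.00 | 72.50 | 4.00 | 60900.00 | 3360.00
top flange | 840.00 | 72.50 | 186.00 | 60900.00 | 156240.00
Σ | 5480.00 |  |  | 159800.00 | 520600.00
X̄ = 159800.00 / 5480.00 = 29.16 mm
Ȳ = 520600.00 / 5480.00 = 95.00 mm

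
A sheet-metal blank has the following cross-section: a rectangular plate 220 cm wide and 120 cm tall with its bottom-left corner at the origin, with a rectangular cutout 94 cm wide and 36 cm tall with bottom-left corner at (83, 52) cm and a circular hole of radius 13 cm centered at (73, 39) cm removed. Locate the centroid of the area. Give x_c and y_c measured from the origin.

x_c = 107.86 cm, y_c = 58.99 cm

plate: A = 220 × 120 = 26400.00, centroid at (110.00, 60.00).
hole 1: A = −(94 × 36) = -3384.00, centroid at (130.00, 70.00).
hole 2: A = −π·13² = -530.93, centroid at (73.00, 39.00).
ΣA = 22485.07 cm²
ΣAx_c = (26400.00)(110.00) + (-3384.00)(130.00) + (-530.93)(73.00) = 2425322.17 cm³
ΣAy_c = (26400.00)(60.00) + (-3384.00)(70.00) + (-530.93)(39.00) = 1326413.76 cm³
x_c = 2425322.17 / 22485.07 = 107.86 cm
y_c = 1326413.76 / 22485.07 = 58.99 cm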